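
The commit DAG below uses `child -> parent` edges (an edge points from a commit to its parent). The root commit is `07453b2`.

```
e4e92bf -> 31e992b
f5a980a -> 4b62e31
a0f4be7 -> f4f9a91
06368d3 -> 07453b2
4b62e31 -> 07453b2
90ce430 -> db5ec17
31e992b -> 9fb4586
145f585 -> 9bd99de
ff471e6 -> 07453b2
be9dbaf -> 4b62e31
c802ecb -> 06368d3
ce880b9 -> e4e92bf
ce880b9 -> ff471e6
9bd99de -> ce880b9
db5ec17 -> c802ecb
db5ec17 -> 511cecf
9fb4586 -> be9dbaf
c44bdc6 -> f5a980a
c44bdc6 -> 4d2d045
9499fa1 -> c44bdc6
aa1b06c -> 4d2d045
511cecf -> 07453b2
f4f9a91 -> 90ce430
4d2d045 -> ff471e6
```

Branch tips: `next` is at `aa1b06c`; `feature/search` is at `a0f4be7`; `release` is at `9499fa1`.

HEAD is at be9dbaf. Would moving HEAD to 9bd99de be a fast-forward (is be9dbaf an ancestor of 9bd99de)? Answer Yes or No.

A fast-forward from be9dbaf to 9bd99de is possible iff be9dbaf is an ancestor of 9bd99de.
Ancestors of 9bd99de: {07453b2, 31e992b, 4b62e31, 9bd99de, 9fb4586, be9dbaf, ce880b9, e4e92bf, ff471e6}.
be9dbaf is among them, so fast-forward is possible.

Yes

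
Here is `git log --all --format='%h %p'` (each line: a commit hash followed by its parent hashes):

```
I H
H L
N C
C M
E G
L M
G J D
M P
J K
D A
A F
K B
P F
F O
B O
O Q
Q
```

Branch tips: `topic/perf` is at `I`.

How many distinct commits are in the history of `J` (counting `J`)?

5

Walking parent pointers from J: reachable set = {B, J, K, O, Q}.
That is 5 commits.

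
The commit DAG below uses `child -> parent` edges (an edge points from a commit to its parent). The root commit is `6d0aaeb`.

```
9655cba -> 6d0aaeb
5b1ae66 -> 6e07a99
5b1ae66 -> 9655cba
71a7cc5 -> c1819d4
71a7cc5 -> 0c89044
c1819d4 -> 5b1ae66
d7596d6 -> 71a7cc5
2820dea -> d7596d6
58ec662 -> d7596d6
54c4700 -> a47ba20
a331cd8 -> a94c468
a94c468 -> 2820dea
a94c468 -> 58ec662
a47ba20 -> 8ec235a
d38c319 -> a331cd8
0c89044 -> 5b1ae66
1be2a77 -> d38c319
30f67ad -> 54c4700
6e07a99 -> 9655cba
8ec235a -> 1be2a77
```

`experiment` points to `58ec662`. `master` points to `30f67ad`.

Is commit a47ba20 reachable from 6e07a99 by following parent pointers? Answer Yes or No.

No

Ancestors of 6e07a99: {6d0aaeb, 6e07a99, 9655cba}.
a47ba20 is not in that set, so it is not an ancestor of 6e07a99.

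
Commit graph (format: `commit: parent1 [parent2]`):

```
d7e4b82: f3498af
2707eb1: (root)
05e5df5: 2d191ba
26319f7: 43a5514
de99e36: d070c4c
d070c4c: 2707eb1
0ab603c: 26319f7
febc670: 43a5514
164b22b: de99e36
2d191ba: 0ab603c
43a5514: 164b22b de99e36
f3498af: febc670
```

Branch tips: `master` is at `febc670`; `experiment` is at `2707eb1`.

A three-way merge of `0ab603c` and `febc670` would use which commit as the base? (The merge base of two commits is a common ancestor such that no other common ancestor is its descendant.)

43a5514

Ancestors of 0ab603c: {0ab603c, 164b22b, 26319f7, 2707eb1, 43a5514, d070c4c, de99e36}.
Ancestors of febc670: {164b22b, 2707eb1, 43a5514, d070c4c, de99e36, febc670}.
Common ancestors: {164b22b, 2707eb1, 43a5514, d070c4c, de99e36}.
Among these, 43a5514 is not an ancestor of any other common ancestor — it is the merge base.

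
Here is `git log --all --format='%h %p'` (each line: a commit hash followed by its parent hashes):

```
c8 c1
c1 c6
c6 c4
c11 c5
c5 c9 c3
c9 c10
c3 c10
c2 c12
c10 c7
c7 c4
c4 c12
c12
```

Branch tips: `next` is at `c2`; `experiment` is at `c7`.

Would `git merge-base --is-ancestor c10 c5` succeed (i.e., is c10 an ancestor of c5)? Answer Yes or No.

Ancestors of c5 (commits reachable by following parents): {c10, c12, c3, c4, c5, c7, c9}.
c10 is in that set, so it is an ancestor of c5.

Yes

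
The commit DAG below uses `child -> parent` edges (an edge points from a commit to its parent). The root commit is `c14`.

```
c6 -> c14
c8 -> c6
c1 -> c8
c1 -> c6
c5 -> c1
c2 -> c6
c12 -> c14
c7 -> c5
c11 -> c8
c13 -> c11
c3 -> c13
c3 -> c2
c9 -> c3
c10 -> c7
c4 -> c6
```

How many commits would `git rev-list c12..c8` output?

2

Reachable from c8: {c14, c6, c8}.
Reachable from c12: {c12, c14}.
In c8's history but not c12's: {c6, c8} — 2 commits.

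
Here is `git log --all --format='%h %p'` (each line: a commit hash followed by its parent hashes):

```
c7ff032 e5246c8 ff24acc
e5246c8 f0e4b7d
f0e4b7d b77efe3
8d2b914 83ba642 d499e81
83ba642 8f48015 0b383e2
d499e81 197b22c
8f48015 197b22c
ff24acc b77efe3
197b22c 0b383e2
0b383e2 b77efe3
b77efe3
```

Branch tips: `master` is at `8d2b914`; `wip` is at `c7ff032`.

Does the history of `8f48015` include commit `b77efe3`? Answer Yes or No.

Yes

Ancestors of 8f48015 (commits reachable by following parents): {0b383e2, 197b22c, 8f48015, b77efe3}.
b77efe3 is in that set, so it is an ancestor of 8f48015.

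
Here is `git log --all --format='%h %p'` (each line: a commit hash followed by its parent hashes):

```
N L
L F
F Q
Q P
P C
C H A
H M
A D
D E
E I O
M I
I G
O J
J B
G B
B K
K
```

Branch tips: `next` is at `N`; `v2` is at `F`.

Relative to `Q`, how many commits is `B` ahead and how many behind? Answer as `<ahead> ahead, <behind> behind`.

0 ahead, 12 behind

Reachable from B: {B, K}.
Reachable from Q: {A, B, C, D, E, G, H, I, J, K, M, O, P, Q}.
Only in B's history (ahead): {} — 0.
Only in Q's history (behind): {A, C, D, E, G, H, I, J, M, O, P, Q} — 12.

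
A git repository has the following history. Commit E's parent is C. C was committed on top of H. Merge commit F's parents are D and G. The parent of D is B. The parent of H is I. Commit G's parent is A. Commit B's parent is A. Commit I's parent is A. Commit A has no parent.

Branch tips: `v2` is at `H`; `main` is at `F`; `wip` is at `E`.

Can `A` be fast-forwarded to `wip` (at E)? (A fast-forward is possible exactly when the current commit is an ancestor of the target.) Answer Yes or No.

A fast-forward from A to E is possible iff A is an ancestor of E.
Ancestors of E: {A, C, E, H, I}.
A is among them, so fast-forward is possible.

Yes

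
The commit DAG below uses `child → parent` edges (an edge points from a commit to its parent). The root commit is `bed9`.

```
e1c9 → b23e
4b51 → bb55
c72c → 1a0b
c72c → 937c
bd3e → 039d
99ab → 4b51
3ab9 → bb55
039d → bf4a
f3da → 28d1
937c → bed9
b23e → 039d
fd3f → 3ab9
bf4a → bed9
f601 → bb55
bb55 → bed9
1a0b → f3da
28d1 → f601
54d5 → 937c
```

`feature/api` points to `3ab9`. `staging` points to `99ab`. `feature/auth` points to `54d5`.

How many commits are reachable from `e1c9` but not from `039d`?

2

Reachable from e1c9: {039d, b23e, bed9, bf4a, e1c9}.
Reachable from 039d: {039d, bed9, bf4a}.
In e1c9's history but not 039d's: {b23e, e1c9} — 2 commits.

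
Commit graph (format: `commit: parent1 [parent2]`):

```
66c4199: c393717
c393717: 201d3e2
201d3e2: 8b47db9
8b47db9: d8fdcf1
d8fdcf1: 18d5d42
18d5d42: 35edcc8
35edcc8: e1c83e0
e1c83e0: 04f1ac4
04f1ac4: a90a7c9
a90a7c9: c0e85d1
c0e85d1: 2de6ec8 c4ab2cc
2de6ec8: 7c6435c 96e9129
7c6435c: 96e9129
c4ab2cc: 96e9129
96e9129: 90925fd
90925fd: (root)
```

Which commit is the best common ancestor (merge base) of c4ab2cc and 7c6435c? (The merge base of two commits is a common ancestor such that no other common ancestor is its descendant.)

96e9129

Ancestors of c4ab2cc: {90925fd, 96e9129, c4ab2cc}.
Ancestors of 7c6435c: {7c6435c, 90925fd, 96e9129}.
Common ancestors: {90925fd, 96e9129}.
Among these, 96e9129 is not an ancestor of any other common ancestor — it is the merge base.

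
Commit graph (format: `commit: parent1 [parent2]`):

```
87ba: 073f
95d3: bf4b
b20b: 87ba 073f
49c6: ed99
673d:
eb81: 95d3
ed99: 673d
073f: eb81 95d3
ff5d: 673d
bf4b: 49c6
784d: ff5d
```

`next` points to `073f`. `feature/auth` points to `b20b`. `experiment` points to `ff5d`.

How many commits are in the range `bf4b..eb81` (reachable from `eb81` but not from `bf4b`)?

Reachable from eb81: {49c6, 673d, 95d3, bf4b, eb81, ed99}.
Reachable from bf4b: {49c6, 673d, bf4b, ed99}.
In eb81's history but not bf4b's: {95d3, eb81} — 2 commits.

2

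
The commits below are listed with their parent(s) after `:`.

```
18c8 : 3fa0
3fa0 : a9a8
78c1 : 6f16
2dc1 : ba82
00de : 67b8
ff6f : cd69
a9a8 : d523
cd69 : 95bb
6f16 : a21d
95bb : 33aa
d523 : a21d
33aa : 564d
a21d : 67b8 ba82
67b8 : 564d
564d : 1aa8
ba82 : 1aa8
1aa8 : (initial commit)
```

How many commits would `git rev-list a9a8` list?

Walking parent pointers from a9a8: reachable set = {1aa8, 564d, 67b8, a21d, a9a8, ba82, d523}.
That is 7 commits.

7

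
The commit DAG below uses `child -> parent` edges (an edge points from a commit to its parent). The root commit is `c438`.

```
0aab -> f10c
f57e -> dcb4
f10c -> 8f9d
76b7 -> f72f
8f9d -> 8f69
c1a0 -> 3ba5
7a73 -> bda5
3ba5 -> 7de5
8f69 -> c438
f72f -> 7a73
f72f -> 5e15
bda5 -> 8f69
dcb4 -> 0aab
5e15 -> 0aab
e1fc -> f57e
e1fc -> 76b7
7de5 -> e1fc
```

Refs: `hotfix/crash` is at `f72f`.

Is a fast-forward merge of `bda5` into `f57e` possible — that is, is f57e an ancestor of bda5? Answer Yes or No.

No

A fast-forward from f57e to bda5 is possible iff f57e is an ancestor of bda5.
Ancestors of bda5: {8f69, bda5, c438}.
f57e is not among them, so fast-forward is not possible.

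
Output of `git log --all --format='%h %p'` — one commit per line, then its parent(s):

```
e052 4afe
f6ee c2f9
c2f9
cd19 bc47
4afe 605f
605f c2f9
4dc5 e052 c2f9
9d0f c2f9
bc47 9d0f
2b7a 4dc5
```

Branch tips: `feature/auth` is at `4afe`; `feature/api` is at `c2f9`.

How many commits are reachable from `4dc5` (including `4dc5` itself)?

Walking parent pointers from 4dc5: reachable set = {4afe, 4dc5, 605f, c2f9, e052}.
That is 5 commits.

5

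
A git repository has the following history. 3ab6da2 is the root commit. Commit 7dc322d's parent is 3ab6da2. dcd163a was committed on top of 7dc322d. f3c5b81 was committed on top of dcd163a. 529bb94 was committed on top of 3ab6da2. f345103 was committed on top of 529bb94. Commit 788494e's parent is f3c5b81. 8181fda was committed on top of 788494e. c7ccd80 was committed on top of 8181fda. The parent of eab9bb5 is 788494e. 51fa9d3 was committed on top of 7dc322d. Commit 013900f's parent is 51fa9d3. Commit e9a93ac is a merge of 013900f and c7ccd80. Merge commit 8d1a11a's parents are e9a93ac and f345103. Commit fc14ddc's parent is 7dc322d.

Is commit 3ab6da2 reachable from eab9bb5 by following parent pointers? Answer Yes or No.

Yes

Ancestors of eab9bb5 (commits reachable by following parents): {3ab6da2, 788494e, 7dc322d, dcd163a, eab9bb5, f3c5b81}.
3ab6da2 is in that set, so it is an ancestor of eab9bb5.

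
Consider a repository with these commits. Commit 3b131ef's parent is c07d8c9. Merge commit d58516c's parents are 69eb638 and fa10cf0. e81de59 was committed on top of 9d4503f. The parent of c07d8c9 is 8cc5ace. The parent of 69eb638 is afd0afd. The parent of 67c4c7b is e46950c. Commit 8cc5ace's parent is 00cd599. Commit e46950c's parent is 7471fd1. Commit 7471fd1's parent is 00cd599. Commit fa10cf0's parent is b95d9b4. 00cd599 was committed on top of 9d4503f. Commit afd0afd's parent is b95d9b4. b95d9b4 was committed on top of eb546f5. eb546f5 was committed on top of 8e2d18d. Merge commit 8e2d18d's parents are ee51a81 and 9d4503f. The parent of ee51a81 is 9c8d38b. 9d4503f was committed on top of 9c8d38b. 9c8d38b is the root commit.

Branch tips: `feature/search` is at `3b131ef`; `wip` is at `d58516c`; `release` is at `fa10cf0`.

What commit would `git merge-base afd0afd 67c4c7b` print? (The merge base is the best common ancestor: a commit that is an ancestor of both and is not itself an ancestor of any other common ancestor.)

Ancestors of afd0afd: {8e2d18d, 9c8d38b, 9d4503f, afd0afd, b95d9b4, eb546f5, ee51a81}.
Ancestors of 67c4c7b: {00cd599, 67c4c7b, 7471fd1, 9c8d38b, 9d4503f, e46950c}.
Common ancestors: {9c8d38b, 9d4503f}.
Among these, 9d4503f is not an ancestor of any other common ancestor — it is the merge base.

9d4503f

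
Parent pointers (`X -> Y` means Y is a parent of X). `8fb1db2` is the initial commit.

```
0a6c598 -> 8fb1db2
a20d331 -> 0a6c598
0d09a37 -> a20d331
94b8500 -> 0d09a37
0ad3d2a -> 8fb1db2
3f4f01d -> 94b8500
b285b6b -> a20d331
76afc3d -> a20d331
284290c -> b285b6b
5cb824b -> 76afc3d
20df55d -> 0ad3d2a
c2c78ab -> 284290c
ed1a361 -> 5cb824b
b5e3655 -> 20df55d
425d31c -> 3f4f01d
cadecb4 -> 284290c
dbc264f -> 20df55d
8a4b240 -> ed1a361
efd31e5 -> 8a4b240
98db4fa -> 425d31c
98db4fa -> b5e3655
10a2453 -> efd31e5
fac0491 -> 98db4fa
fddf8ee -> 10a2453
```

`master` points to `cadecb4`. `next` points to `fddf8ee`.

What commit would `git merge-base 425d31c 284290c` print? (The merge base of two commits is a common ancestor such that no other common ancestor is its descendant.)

Ancestors of 425d31c: {0a6c598, 0d09a37, 3f4f01d, 425d31c, 8fb1db2, 94b8500, a20d331}.
Ancestors of 284290c: {0a6c598, 284290c, 8fb1db2, a20d331, b285b6b}.
Common ancestors: {0a6c598, 8fb1db2, a20d331}.
Among these, a20d331 is not an ancestor of any other common ancestor — it is the merge base.

a20d331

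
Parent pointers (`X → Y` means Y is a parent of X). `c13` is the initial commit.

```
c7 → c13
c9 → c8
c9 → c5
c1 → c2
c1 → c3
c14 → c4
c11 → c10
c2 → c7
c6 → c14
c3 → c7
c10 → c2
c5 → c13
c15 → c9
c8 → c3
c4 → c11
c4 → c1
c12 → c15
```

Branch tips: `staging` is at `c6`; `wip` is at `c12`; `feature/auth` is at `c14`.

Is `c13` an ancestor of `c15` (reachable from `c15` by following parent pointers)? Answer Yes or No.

Ancestors of c15 (commits reachable by following parents): {c13, c15, c3, c5, c7, c8, c9}.
c13 is in that set, so it is an ancestor of c15.

Yes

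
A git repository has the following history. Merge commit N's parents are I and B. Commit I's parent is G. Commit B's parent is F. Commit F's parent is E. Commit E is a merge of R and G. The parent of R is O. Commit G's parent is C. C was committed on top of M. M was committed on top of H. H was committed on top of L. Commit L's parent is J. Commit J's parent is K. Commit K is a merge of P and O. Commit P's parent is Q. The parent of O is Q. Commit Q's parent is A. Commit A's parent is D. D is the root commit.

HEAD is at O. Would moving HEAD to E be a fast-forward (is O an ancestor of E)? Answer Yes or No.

A fast-forward from O to E is possible iff O is an ancestor of E.
Ancestors of E: {A, C, D, E, G, H, J, K, L, M, O, P, Q, R}.
O is among them, so fast-forward is possible.

Yes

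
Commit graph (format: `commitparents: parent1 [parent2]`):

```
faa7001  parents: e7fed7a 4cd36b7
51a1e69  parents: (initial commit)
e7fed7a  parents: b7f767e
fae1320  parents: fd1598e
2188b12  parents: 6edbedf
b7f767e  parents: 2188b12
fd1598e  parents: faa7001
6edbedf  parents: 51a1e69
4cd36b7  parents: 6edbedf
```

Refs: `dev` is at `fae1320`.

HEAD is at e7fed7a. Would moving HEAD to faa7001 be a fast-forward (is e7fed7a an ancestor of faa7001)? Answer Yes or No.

Yes

A fast-forward from e7fed7a to faa7001 is possible iff e7fed7a is an ancestor of faa7001.
Ancestors of faa7001: {2188b12, 4cd36b7, 51a1e69, 6edbedf, b7f767e, e7fed7a, faa7001}.
e7fed7a is among them, so fast-forward is possible.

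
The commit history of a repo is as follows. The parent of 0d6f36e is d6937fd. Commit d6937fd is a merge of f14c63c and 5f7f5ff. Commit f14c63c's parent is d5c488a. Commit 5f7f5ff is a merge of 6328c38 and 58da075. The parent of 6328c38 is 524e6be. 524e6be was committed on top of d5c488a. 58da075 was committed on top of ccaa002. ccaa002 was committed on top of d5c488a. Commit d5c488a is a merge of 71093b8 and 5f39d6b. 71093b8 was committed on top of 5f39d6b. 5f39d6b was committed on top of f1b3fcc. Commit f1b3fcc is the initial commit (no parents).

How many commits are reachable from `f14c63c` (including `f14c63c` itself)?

5

Walking parent pointers from f14c63c: reachable set = {5f39d6b, 71093b8, d5c488a, f14c63c, f1b3fcc}.
That is 5 commits.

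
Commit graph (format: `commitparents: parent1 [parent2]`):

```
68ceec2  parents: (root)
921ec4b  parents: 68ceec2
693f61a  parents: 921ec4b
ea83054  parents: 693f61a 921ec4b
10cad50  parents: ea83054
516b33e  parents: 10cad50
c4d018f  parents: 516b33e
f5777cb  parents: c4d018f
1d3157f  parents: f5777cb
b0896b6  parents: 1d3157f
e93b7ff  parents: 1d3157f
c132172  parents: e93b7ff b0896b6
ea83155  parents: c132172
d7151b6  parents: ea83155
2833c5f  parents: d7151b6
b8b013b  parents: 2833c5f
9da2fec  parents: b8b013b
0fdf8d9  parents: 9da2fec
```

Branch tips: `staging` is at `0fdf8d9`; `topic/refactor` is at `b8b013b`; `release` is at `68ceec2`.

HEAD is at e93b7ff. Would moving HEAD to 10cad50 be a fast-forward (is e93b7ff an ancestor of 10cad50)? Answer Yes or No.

A fast-forward from e93b7ff to 10cad50 is possible iff e93b7ff is an ancestor of 10cad50.
Ancestors of 10cad50: {10cad50, 68ceec2, 693f61a, 921ec4b, ea83054}.
e93b7ff is not among them, so fast-forward is not possible.

No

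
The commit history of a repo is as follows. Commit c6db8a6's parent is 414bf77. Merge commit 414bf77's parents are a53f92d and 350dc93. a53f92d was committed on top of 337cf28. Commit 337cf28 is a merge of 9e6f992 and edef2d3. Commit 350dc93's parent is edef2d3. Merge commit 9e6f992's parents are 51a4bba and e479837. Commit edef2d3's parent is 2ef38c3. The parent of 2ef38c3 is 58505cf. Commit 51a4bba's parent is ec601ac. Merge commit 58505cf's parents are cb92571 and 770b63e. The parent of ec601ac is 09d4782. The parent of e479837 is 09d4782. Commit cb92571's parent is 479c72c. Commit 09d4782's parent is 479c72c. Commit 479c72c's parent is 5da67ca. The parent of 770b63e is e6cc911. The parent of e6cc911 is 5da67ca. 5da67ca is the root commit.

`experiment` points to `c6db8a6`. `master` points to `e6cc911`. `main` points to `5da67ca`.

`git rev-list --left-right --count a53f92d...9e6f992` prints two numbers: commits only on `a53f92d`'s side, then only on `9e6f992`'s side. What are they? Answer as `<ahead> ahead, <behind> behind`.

Reachable from a53f92d: {09d4782, 2ef38c3, 337cf28, 479c72c, 51a4bba, 58505cf, 5da67ca, 770b63e, 9e6f992, a53f92d, cb92571, e479837, e6cc911, ec601ac, edef2d3}.
Reachable from 9e6f992: {09d4782, 479c72c, 51a4bba, 5da67ca, 9e6f992, e479837, ec601ac}.
Only in a53f92d's history (ahead): {2ef38c3, 337cf28, 58505cf, 770b63e, a53f92d, cb92571, e6cc911, edef2d3} — 8.
Only in 9e6f992's history (behind): {} — 0.

8 ahead, 0 behind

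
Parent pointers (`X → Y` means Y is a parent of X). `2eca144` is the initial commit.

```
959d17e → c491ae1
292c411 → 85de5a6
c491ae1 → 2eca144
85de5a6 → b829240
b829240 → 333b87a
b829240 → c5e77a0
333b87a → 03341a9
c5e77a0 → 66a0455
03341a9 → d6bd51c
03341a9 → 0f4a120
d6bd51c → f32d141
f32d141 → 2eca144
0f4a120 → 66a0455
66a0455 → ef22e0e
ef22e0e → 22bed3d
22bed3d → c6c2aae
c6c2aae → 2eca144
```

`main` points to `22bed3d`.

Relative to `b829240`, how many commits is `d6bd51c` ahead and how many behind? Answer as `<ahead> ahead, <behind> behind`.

Reachable from d6bd51c: {2eca144, d6bd51c, f32d141}.
Reachable from b829240: {03341a9, 0f4a120, 22bed3d, 2eca144, 333b87a, 66a0455, b829240, c5e77a0, c6c2aae, d6bd51c, ef22e0e, f32d141}.
Only in d6bd51c's history (ahead): {} — 0.
Only in b829240's history (behind): {03341a9, 0f4a120, 22bed3d, 333b87a, 66a0455, b829240, c5e77a0, c6c2aae, ef22e0e} — 9.

0 ahead, 9 behind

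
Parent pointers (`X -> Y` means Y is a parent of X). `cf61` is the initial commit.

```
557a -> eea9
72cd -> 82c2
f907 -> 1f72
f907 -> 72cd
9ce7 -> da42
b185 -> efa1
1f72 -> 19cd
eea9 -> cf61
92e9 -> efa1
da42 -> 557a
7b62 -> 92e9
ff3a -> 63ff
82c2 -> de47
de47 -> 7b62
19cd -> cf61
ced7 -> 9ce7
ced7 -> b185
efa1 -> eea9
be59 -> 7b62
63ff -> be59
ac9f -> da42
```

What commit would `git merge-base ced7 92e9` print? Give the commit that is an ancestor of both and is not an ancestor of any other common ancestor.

efa1

Ancestors of ced7: {557a, 9ce7, b185, ced7, cf61, da42, eea9, efa1}.
Ancestors of 92e9: {92e9, cf61, eea9, efa1}.
Common ancestors: {cf61, eea9, efa1}.
Among these, efa1 is not an ancestor of any other common ancestor — it is the merge base.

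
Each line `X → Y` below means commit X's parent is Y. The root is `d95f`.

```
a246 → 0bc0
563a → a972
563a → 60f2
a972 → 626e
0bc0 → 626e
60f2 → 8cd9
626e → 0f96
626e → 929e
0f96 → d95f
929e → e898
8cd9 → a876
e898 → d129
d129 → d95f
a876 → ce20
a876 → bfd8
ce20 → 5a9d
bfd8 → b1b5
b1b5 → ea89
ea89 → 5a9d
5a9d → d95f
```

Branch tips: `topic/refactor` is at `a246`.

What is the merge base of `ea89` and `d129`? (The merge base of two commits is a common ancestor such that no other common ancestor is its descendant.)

Ancestors of ea89: {5a9d, d95f, ea89}.
Ancestors of d129: {d129, d95f}.
Common ancestors: {d95f}.
The only common ancestor is d95f, so it is the merge base.

d95f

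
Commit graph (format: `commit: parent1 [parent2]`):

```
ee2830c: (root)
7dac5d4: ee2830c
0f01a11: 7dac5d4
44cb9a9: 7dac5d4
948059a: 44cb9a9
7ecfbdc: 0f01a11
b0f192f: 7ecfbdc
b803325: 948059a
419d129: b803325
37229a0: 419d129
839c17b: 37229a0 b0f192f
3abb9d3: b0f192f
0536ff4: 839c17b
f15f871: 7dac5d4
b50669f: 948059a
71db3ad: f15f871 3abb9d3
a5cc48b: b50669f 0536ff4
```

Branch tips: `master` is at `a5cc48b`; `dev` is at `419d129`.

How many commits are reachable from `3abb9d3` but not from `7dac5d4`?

Reachable from 3abb9d3: {0f01a11, 3abb9d3, 7dac5d4, 7ecfbdc, b0f192f, ee2830c}.
Reachable from 7dac5d4: {7dac5d4, ee2830c}.
In 3abb9d3's history but not 7dac5d4's: {0f01a11, 3abb9d3, 7ecfbdc, b0f192f} — 4 commits.

4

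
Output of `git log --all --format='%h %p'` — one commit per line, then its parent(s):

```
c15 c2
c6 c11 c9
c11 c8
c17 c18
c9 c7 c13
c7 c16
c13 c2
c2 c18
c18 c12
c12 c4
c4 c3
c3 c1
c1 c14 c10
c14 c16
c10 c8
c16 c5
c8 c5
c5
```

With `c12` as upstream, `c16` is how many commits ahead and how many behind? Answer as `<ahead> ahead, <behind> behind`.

Reachable from c16: {c16, c5}.
Reachable from c12: {c1, c10, c12, c14, c16, c3, c4, c5, c8}.
Only in c16's history (ahead): {} — 0.
Only in c12's history (behind): {c1, c10, c12, c14, c3, c4, c8} — 7.

0 ahead, 7 behind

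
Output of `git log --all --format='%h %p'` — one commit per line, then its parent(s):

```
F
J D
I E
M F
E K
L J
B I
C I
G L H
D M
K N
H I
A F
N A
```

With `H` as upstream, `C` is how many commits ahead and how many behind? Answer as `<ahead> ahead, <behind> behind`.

1 ahead, 1 behind

Reachable from C: {A, C, E, F, I, K, N}.
Reachable from H: {A, E, F, H, I, K, N}.
Only in C's history (ahead): {C} — 1.
Only in H's history (behind): {H} — 1.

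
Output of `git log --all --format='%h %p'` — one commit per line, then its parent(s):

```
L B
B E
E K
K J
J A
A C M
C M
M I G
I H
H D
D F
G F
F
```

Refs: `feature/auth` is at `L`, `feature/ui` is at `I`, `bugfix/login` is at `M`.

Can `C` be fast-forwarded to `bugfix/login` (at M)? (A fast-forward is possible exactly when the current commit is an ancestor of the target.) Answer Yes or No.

A fast-forward from C to M is possible iff C is an ancestor of M.
Ancestors of M: {D, F, G, H, I, M}.
C is not among them, so fast-forward is not possible.

No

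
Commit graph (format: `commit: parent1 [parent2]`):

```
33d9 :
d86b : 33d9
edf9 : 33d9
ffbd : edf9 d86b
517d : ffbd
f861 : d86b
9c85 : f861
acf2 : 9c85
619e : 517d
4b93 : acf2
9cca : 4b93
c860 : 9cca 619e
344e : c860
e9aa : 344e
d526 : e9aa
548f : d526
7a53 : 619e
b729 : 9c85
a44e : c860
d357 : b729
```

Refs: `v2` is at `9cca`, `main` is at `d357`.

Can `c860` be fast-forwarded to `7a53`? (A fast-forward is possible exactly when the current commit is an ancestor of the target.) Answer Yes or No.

No

A fast-forward from c860 to 7a53 is possible iff c860 is an ancestor of 7a53.
Ancestors of 7a53: {33d9, 517d, 619e, 7a53, d86b, edf9, ffbd}.
c860 is not among them, so fast-forward is not possible.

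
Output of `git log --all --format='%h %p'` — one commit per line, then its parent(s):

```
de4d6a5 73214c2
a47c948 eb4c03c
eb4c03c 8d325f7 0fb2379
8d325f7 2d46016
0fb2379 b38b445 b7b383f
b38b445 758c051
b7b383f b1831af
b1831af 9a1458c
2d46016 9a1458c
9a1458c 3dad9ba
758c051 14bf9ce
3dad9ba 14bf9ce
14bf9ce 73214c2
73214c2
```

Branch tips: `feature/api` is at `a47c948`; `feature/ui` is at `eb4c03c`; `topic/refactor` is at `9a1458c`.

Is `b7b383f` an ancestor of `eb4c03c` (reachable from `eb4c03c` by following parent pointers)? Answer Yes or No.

Ancestors of eb4c03c (commits reachable by following parents): {0fb2379, 14bf9ce, 2d46016, 3dad9ba, 73214c2, 758c051, 8d325f7, 9a1458c, b1831af, b38b445, b7b383f, eb4c03c}.
b7b383f is in that set, so it is an ancestor of eb4c03c.

Yes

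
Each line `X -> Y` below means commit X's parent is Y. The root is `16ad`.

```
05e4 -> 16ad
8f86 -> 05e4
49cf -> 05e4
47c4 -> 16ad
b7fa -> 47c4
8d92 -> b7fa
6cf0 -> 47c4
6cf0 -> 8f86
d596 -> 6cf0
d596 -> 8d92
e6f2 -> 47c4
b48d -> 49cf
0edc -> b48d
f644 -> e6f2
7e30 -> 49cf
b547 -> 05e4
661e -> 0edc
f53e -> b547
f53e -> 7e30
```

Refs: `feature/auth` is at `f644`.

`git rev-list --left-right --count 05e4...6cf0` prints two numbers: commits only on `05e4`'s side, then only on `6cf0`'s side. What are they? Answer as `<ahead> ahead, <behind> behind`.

0 ahead, 3 behind

Reachable from 05e4: {05e4, 16ad}.
Reachable from 6cf0: {05e4, 16ad, 47c4, 6cf0, 8f86}.
Only in 05e4's history (ahead): {} — 0.
Only in 6cf0's history (behind): {47c4, 6cf0, 8f86} — 3.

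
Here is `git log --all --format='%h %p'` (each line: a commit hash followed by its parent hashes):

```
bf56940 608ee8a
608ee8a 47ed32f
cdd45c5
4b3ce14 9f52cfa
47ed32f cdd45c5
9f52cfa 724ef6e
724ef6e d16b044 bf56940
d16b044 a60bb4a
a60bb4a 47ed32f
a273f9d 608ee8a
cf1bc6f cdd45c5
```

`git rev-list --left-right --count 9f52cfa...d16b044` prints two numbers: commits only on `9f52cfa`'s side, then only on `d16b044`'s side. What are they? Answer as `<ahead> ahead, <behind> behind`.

4 ahead, 0 behind

Reachable from 9f52cfa: {47ed32f, 608ee8a, 724ef6e, 9f52cfa, a60bb4a, bf56940, cdd45c5, d16b044}.
Reachable from d16b044: {47ed32f, a60bb4a, cdd45c5, d16b044}.
Only in 9f52cfa's history (ahead): {608ee8a, 724ef6e, 9f52cfa, bf56940} — 4.
Only in d16b044's history (behind): {} — 0.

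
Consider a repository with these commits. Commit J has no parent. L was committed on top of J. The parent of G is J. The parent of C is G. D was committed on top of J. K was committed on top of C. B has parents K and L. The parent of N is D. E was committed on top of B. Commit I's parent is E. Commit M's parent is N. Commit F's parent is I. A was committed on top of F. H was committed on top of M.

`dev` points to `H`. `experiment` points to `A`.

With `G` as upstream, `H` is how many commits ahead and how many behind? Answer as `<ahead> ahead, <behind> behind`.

4 ahead, 1 behind

Reachable from H: {D, H, J, M, N}.
Reachable from G: {G, J}.
Only in H's history (ahead): {D, H, M, N} — 4.
Only in G's history (behind): {G} — 1.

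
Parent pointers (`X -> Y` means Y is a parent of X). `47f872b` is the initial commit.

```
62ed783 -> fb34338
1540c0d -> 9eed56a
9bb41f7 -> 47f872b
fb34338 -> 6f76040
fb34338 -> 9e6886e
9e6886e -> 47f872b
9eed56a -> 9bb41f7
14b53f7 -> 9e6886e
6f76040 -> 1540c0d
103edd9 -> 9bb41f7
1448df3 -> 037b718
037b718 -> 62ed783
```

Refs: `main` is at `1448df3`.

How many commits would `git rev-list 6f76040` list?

5

Walking parent pointers from 6f76040: reachable set = {1540c0d, 47f872b, 6f76040, 9bb41f7, 9eed56a}.
That is 5 commits.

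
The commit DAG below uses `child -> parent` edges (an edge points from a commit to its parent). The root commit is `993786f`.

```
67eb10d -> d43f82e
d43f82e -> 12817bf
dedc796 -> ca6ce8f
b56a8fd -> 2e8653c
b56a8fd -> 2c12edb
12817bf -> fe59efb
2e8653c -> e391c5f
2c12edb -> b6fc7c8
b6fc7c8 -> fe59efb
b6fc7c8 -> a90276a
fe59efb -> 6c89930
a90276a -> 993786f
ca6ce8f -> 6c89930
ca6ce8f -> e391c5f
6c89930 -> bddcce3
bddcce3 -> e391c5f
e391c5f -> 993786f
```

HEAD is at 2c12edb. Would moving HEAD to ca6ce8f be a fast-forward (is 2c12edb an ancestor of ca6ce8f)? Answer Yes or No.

A fast-forward from 2c12edb to ca6ce8f is possible iff 2c12edb is an ancestor of ca6ce8f.
Ancestors of ca6ce8f: {6c89930, 993786f, bddcce3, ca6ce8f, e391c5f}.
2c12edb is not among them, so fast-forward is not possible.

No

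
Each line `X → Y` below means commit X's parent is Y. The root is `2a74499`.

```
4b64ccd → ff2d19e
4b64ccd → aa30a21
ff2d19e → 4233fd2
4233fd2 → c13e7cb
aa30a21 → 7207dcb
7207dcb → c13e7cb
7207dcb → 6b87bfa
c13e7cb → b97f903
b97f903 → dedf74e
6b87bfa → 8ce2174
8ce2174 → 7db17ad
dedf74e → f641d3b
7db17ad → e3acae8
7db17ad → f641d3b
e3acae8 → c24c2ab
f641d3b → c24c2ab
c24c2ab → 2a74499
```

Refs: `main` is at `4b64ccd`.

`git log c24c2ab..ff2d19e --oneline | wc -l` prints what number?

6

Reachable from ff2d19e: {2a74499, 4233fd2, b97f903, c13e7cb, c24c2ab, dedf74e, f641d3b, ff2d19e}.
Reachable from c24c2ab: {2a74499, c24c2ab}.
In ff2d19e's history but not c24c2ab's: {4233fd2, b97f903, c13e7cb, dedf74e, f641d3b, ff2d19e} — 6 commits.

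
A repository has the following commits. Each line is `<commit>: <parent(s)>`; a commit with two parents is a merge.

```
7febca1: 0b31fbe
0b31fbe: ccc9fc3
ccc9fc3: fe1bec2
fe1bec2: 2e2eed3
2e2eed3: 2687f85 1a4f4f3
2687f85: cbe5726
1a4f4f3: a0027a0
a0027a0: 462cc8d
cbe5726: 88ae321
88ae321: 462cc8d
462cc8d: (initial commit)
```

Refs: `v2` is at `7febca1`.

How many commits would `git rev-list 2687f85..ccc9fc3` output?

5

Reachable from ccc9fc3: {1a4f4f3, 2687f85, 2e2eed3, 462cc8d, 88ae321, a0027a0, cbe5726, ccc9fc3, fe1bec2}.
Reachable from 2687f85: {2687f85, 462cc8d, 88ae321, cbe5726}.
In ccc9fc3's history but not 2687f85's: {1a4f4f3, 2e2eed3, a0027a0, ccc9fc3, fe1bec2} — 5 commits.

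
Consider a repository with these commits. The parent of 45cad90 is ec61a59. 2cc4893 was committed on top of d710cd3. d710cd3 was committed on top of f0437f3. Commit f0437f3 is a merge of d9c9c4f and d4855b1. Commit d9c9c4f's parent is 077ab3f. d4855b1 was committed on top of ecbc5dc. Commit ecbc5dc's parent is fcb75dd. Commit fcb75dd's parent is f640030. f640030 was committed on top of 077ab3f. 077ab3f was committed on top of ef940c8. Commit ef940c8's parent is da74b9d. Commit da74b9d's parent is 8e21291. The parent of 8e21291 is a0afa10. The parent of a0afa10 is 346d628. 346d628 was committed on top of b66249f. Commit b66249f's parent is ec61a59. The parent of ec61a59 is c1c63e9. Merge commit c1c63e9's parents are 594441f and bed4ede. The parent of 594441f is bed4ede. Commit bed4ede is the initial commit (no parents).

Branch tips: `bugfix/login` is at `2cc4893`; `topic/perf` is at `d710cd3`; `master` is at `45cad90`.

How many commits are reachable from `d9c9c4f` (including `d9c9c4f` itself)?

12

Walking parent pointers from d9c9c4f: reachable set = {077ab3f, 346d628, 594441f, 8e21291, a0afa10, b66249f, bed4ede, c1c63e9, d9c9c4f, da74b9d, ec61a59, ef940c8}.
That is 12 commits.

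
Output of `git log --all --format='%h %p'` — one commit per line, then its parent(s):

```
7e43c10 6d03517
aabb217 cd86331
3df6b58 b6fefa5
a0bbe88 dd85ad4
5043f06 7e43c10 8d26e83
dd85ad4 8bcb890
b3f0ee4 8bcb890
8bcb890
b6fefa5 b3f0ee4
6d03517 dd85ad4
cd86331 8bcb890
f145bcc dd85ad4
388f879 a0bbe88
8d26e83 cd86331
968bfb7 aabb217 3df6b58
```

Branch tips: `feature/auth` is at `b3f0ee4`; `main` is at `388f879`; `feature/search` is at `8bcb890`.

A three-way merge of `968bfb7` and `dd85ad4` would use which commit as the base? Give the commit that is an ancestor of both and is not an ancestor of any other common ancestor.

Ancestors of 968bfb7: {3df6b58, 8bcb890, 968bfb7, aabb217, b3f0ee4, b6fefa5, cd86331}.
Ancestors of dd85ad4: {8bcb890, dd85ad4}.
Common ancestors: {8bcb890}.
The only common ancestor is 8bcb890, so it is the merge base.

8bcb890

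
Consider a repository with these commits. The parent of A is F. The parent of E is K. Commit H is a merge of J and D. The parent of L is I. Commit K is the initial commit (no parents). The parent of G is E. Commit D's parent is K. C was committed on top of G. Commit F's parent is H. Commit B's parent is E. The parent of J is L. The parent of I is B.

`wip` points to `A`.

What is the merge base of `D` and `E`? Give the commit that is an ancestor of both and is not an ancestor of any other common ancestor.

Ancestors of D: {D, K}.
Ancestors of E: {E, K}.
Common ancestors: {K}.
The only common ancestor is K, so it is the merge base.

K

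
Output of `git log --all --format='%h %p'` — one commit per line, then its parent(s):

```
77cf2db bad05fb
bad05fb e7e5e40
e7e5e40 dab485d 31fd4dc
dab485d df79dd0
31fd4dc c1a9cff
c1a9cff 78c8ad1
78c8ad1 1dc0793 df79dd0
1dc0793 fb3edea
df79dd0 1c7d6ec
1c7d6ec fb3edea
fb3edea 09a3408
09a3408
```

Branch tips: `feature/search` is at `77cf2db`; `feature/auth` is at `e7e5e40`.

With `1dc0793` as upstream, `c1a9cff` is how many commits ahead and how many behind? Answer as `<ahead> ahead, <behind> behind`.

Reachable from c1a9cff: {09a3408, 1c7d6ec, 1dc0793, 78c8ad1, c1a9cff, df79dd0, fb3edea}.
Reachable from 1dc0793: {09a3408, 1dc0793, fb3edea}.
Only in c1a9cff's history (ahead): {1c7d6ec, 78c8ad1, c1a9cff, df79dd0} — 4.
Only in 1dc0793's history (behind): {} — 0.

4 ahead, 0 behind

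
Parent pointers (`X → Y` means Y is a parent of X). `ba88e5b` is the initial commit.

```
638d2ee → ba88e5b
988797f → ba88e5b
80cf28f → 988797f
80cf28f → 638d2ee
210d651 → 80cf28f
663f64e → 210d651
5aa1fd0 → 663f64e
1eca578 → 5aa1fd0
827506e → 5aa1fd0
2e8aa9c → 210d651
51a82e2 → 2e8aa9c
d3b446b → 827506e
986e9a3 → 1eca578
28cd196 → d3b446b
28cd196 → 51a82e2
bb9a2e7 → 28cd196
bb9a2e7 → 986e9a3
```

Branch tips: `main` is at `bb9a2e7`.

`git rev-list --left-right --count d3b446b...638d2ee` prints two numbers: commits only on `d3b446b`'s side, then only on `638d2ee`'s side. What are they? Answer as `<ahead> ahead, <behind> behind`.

Reachable from d3b446b: {210d651, 5aa1fd0, 638d2ee, 663f64e, 80cf28f, 827506e, 988797f, ba88e5b, d3b446b}.
Reachable from 638d2ee: {638d2ee, ba88e5b}.
Only in d3b446b's history (ahead): {210d651, 5aa1fd0, 663f64e, 80cf28f, 827506e, 988797f, d3b446b} — 7.
Only in 638d2ee's history (behind): {} — 0.

7 ahead, 0 behind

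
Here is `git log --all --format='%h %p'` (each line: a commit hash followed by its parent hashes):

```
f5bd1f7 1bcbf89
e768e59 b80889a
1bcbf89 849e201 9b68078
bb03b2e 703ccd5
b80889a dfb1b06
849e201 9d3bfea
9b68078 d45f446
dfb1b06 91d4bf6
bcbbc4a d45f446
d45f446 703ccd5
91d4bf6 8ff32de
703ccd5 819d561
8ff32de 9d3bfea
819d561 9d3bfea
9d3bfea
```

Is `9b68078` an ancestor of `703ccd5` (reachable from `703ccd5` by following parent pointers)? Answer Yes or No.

Ancestors of 703ccd5: {703ccd5, 819d561, 9d3bfea}.
9b68078 is not in that set, so it is not an ancestor of 703ccd5.

No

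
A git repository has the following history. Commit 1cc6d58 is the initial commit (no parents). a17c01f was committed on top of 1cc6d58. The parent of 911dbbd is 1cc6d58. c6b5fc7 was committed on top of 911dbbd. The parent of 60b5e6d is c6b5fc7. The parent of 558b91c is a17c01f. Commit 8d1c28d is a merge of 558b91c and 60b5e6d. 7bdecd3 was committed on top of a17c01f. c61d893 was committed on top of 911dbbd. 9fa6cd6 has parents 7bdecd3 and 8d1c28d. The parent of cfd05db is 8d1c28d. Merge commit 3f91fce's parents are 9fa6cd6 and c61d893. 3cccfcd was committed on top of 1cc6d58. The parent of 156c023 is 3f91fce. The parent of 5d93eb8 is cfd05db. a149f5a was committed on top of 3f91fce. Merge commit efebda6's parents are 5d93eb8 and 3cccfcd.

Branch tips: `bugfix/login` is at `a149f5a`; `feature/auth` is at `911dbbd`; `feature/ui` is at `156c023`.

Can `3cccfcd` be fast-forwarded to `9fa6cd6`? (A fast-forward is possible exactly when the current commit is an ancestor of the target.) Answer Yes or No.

No

A fast-forward from 3cccfcd to 9fa6cd6 is possible iff 3cccfcd is an ancestor of 9fa6cd6.
Ancestors of 9fa6cd6: {1cc6d58, 558b91c, 60b5e6d, 7bdecd3, 8d1c28d, 911dbbd, 9fa6cd6, a17c01f, c6b5fc7}.
3cccfcd is not among them, so fast-forward is not possible.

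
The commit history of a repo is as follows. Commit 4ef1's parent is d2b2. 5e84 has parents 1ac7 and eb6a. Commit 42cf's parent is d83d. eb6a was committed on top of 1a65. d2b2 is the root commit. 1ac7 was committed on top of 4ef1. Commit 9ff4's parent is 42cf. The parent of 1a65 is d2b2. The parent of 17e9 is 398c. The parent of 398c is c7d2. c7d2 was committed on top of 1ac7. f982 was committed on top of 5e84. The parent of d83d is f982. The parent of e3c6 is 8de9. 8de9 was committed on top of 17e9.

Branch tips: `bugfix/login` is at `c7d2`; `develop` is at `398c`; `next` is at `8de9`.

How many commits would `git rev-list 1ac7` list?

Walking parent pointers from 1ac7: reachable set = {1ac7, 4ef1, d2b2}.
That is 3 commits.

3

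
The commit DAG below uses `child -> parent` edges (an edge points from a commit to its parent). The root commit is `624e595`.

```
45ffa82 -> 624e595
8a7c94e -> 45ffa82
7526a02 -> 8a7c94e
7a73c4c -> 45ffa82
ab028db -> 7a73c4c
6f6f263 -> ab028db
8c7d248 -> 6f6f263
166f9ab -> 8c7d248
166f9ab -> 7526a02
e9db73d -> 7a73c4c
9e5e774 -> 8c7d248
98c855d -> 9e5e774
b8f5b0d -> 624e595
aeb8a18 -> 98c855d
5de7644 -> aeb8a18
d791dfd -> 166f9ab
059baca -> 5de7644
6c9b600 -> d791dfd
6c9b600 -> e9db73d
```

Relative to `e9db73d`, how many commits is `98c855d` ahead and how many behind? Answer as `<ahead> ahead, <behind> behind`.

Reachable from 98c855d: {45ffa82, 624e595, 6f6f263, 7a73c4c, 8c7d248, 98c855d, 9e5e774, ab028db}.
Reachable from e9db73d: {45ffa82, 624e595, 7a73c4c, e9db73d}.
Only in 98c855d's history (ahead): {6f6f263, 8c7d248, 98c855d, 9e5e774, ab028db} — 5.
Only in e9db73d's history (behind): {e9db73d} — 1.

5 ahead, 1 behind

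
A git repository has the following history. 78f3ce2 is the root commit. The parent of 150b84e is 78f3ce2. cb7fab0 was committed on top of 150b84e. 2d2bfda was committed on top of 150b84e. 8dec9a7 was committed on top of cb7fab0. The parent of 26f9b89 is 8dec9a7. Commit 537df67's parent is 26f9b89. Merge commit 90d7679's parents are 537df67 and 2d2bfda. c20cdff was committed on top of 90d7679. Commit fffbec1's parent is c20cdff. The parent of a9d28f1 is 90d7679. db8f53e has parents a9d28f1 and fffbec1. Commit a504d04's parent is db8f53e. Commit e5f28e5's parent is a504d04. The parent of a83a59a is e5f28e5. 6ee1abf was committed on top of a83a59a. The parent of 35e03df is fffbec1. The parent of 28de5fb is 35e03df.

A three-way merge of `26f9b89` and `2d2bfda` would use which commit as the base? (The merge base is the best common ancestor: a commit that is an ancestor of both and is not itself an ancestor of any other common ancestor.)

Ancestors of 26f9b89: {150b84e, 26f9b89, 78f3ce2, 8dec9a7, cb7fab0}.
Ancestors of 2d2bfda: {150b84e, 2d2bfda, 78f3ce2}.
Common ancestors: {150b84e, 78f3ce2}.
Among these, 150b84e is not an ancestor of any other common ancestor — it is the merge base.

150b84e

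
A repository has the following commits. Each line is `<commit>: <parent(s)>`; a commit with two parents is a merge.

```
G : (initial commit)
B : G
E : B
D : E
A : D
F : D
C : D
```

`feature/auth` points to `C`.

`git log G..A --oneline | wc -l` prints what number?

4

Reachable from A: {A, B, D, E, G}.
Reachable from G: {G}.
In A's history but not G's: {A, B, D, E} — 4 commits.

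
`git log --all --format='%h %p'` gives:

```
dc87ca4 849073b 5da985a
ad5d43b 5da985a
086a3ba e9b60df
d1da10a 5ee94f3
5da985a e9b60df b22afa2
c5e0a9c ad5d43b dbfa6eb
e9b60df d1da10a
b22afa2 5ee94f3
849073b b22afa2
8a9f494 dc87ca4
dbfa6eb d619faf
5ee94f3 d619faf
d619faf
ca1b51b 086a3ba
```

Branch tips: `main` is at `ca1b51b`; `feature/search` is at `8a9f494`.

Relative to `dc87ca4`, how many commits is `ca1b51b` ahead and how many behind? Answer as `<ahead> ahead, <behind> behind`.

2 ahead, 4 behind

Reachable from ca1b51b: {086a3ba, 5ee94f3, ca1b51b, d1da10a, d619faf, e9b60df}.
Reachable from dc87ca4: {5da985a, 5ee94f3, 849073b, b22afa2, d1da10a, d619faf, dc87ca4, e9b60df}.
Only in ca1b51b's history (ahead): {086a3ba, ca1b51b} — 2.
Only in dc87ca4's history (behind): {5da985a, 849073b, b22afa2, dc87ca4} — 4.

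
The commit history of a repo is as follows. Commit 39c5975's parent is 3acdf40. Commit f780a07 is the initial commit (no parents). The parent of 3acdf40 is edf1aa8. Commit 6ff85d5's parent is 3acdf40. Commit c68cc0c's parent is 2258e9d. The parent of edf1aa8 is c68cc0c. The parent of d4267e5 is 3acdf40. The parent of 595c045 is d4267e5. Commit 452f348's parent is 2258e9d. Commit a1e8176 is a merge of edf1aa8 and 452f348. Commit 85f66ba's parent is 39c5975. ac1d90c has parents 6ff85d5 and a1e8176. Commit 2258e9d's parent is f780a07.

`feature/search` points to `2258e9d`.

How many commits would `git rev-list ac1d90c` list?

9

Walking parent pointers from ac1d90c: reachable set = {2258e9d, 3acdf40, 452f348, 6ff85d5, a1e8176, ac1d90c, c68cc0c, edf1aa8, f780a07}.
That is 9 commits.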